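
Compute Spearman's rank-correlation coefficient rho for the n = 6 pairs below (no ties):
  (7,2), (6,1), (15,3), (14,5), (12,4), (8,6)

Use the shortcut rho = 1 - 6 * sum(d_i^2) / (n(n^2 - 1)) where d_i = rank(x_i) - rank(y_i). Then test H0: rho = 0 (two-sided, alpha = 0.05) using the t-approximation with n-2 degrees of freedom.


Step 1: Rank x and y separately (midranks; no ties here).
rank(x): 7->2, 6->1, 15->6, 14->5, 12->4, 8->3
rank(y): 2->2, 1->1, 3->3, 5->5, 4->4, 6->6
Step 2: d_i = R_x(i) - R_y(i); compute d_i^2.
  (2-2)^2=0, (1-1)^2=0, (6-3)^2=9, (5-5)^2=0, (4-4)^2=0, (3-6)^2=9
sum(d^2) = 18.
Step 3: rho = 1 - 6*18 / (6*(6^2 - 1)) = 1 - 108/210 = 0.485714.
Step 4: Under H0, t = rho * sqrt((n-2)/(1-rho^2)) = 1.1113 ~ t(4).
Step 5: Two-sided p-value from the t-distribution with 4 df = 0.328723.
Step 6: alpha = 0.05. fail to reject H0.

rho = 0.4857, p = 0.328723, fail to reject H0 at alpha = 0.05.


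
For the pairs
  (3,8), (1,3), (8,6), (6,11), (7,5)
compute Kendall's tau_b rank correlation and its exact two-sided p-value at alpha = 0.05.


Step 1: Enumerate the 10 unordered pairs (i,j) with i<j and classify each by sign(x_j-x_i) * sign(y_j-y_i).
  (1,2):dx=-2,dy=-5->C; (1,3):dx=+5,dy=-2->D; (1,4):dx=+3,dy=+3->C; (1,5):dx=+4,dy=-3->D
  (2,3):dx=+7,dy=+3->C; (2,4):dx=+5,dy=+8->C; (2,5):dx=+6,dy=+2->C; (3,4):dx=-2,dy=+5->D
  (3,5):dx=-1,dy=-1->C; (4,5):dx=+1,dy=-6->D
Step 2: C = 6, D = 4, total pairs = 10.
Step 3: tau = (C - D)/(n(n-1)/2) = (6 - 4)/10 = 0.200000.
Step 4: Exact two-sided p-value (enumerate n! = 120 permutations of y under H0): p = 0.816667.
Step 5: alpha = 0.05. fail to reject H0.

tau_b = 0.2000 (C=6, D=4), p = 0.816667, fail to reject H0.


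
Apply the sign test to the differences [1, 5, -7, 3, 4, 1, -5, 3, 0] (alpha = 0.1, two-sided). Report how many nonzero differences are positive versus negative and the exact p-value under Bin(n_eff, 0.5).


Step 1: Discard zero differences. Original n = 9; n_eff = number of nonzero differences = 8.
Nonzero differences (with sign): +1, +5, -7, +3, +4, +1, -5, +3
Step 2: Count signs: positive = 6, negative = 2.
Step 3: Under H0: P(positive) = 0.5, so the number of positives S ~ Bin(8, 0.5).
Step 4: Two-sided exact p-value = sum of Bin(8,0.5) probabilities at or below the observed probability = 0.289062.
Step 5: alpha = 0.1. fail to reject H0.

n_eff = 8, pos = 6, neg = 2, p = 0.289062, fail to reject H0.


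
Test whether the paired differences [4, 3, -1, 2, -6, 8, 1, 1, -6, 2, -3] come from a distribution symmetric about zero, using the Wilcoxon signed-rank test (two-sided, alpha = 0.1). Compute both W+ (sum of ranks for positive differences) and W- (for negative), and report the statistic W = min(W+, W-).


Step 1: Drop any zero differences (none here) and take |d_i|.
|d| = [4, 3, 1, 2, 6, 8, 1, 1, 6, 2, 3]
Step 2: Midrank |d_i| (ties get averaged ranks).
ranks: |4|->8, |3|->6.5, |1|->2, |2|->4.5, |6|->9.5, |8|->11, |1|->2, |1|->2, |6|->9.5, |2|->4.5, |3|->6.5
Step 3: Attach original signs; sum ranks with positive sign and with negative sign.
W+ = 8 + 6.5 + 4.5 + 11 + 2 + 2 + 4.5 = 38.5
W- = 2 + 9.5 + 9.5 + 6.5 = 27.5
(Check: W+ + W- = 66 should equal n(n+1)/2 = 66.)
Step 4: Test statistic W = min(W+, W-) = 27.5.
Step 5: Ties in |d|, so use the tie-corrected normal approximation.
        E[W] = n(n+1)/4 = 11*12/4 = 33.
        Tie groups: |d|=1 (t=3), |d|=2 (t=2), |d|=3 (t=2), |d|=6 (t=2); sum(t^3 - t) = 42.
        Var[W] = n(n+1)(2n+1)/24 - sum(t^3-t)/48 = 3036/24 - 42/48 = 125.625.
        z = (W - E[W]) / sqrt(Var[W]) = (27.5 - 33) / 11.2083 = -0.4907.
        Two-sided p = 2*Phi(z) = 0.623632.
Step 6: alpha = 0.1. fail to reject H0.

W+ = 38.5, W- = 27.5, W = min = 27.5, p = 0.623632, fail to reject H0.


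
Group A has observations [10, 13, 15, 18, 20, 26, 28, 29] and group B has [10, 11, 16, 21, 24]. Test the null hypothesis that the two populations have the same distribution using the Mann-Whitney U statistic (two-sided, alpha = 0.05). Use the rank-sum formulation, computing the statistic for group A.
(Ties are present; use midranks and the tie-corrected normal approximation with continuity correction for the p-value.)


Step 1: Combine and sort all 13 observations; assign midranks.
sorted (value, group): (10,X), (10,Y), (11,Y), (13,X), (15,X), (16,Y), (18,X), (20,X), (21,Y), (24,Y), (26,X), (28,X), (29,X)
ranks: 10->1.5, 10->1.5, 11->3, 13->4, 15->5, 16->6, 18->7, 20->8, 21->9, 24->10, 26->11, 28->12, 29->13
Step 2: Rank sum for X: R1 = 1.5 + 4 + 5 + 7 + 8 + 11 + 12 + 13 = 61.5.
Step 3: U_X = R1 - n1(n1+1)/2 = 61.5 - 8*9/2 = 61.5 - 36 = 25.5.
       U_Y = n1*n2 - U_X = 40 - 25.5 = 14.5.
Step 4: Ties are present, so use the tie-corrected normal approximation (with continuity correction) for the p-value.
Step 5: p-value = 0.463600; compare to alpha = 0.05. fail to reject H0.

U_X = 25.5, p = 0.463600, fail to reject H0 at alpha = 0.05.


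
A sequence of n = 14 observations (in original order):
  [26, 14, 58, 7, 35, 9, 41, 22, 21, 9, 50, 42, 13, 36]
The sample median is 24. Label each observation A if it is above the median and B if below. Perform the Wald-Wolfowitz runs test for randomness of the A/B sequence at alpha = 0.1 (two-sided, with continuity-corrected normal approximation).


Step 1: Compute median = 24; label A = above, B = below.
Labels in order: ABABABABBBAABA  (n_A = 7, n_B = 7)
Step 2: Count runs R = 11.
Step 3: Under H0 (random ordering), E[R] = 2*n_A*n_B/(n_A+n_B) + 1 = 2*7*7/14 + 1 = 8.0000.
        Var[R] = 2*n_A*n_B*(2*n_A*n_B - n_A - n_B) / ((n_A+n_B)^2 * (n_A+n_B-1)) = 8232/2548 = 3.2308.
        SD[R] = 1.7974.
Step 4: Continuity-corrected z = (R - 0.5 - E[R]) / SD[R] = (11 - 0.5 - 8.0000) / 1.7974 = 1.3909.
Step 5: Two-sided p-value via normal approximation = 2*(1 - Phi(|z|)) = 0.164264.
Step 6: alpha = 0.1. fail to reject H0.

R = 11, z = 1.3909, p = 0.164264, fail to reject H0.


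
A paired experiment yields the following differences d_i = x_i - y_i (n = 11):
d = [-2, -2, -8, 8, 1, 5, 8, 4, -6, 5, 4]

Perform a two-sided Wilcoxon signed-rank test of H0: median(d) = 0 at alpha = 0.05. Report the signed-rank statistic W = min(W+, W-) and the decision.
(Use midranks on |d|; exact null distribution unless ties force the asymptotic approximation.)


Step 1: Drop any zero differences (none here) and take |d_i|.
|d| = [2, 2, 8, 8, 1, 5, 8, 4, 6, 5, 4]
Step 2: Midrank |d_i| (ties get averaged ranks).
ranks: |2|->2.5, |2|->2.5, |8|->10, |8|->10, |1|->1, |5|->6.5, |8|->10, |4|->4.5, |6|->8, |5|->6.5, |4|->4.5
Step 3: Attach original signs; sum ranks with positive sign and with negative sign.
W+ = 10 + 1 + 6.5 + 10 + 4.5 + 6.5 + 4.5 = 43
W- = 2.5 + 2.5 + 10 + 8 = 23
(Check: W+ + W- = 66 should equal n(n+1)/2 = 66.)
Step 4: Test statistic W = min(W+, W-) = 23.
Step 5: Ties in |d|, so use the tie-corrected normal approximation.
        E[W] = n(n+1)/4 = 11*12/4 = 33.
        Tie groups: |d|=2 (t=2), |d|=4 (t=2), |d|=5 (t=2), |d|=8 (t=3); sum(t^3 - t) = 42.
        Var[W] = n(n+1)(2n+1)/24 - sum(t^3-t)/48 = 3036/24 - 42/48 = 125.625.
        z = (W - E[W]) / sqrt(Var[W]) = (23 - 33) / 11.2083 = -0.8922.
        Two-sided p = 2*Phi(z) = 0.372286.
Step 6: alpha = 0.05. fail to reject H0.

W+ = 43, W- = 23, W = min = 23, p = 0.372286, fail to reject H0.


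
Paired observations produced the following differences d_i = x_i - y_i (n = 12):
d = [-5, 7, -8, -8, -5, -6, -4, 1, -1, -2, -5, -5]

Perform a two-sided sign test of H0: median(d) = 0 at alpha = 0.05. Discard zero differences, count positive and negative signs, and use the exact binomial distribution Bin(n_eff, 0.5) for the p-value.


Step 1: Discard zero differences. Original n = 12; n_eff = number of nonzero differences = 12.
Nonzero differences (with sign): -5, +7, -8, -8, -5, -6, -4, +1, -1, -2, -5, -5
Step 2: Count signs: positive = 2, negative = 10.
Step 3: Under H0: P(positive) = 0.5, so the number of positives S ~ Bin(12, 0.5).
Step 4: Two-sided exact p-value = sum of Bin(12,0.5) probabilities at or below the observed probability = 0.038574.
Step 5: alpha = 0.05. reject H0.

n_eff = 12, pos = 2, neg = 10, p = 0.038574, reject H0.


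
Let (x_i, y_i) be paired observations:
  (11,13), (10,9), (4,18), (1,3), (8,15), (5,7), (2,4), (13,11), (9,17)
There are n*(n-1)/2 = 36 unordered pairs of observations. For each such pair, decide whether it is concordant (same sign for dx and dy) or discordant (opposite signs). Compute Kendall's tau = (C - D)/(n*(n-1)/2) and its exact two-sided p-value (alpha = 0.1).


Step 1: Enumerate the 36 unordered pairs (i,j) with i<j and classify each by sign(x_j-x_i) * sign(y_j-y_i).
  (1,2):dx=-1,dy=-4->C; (1,3):dx=-7,dy=+5->D; (1,4):dx=-10,dy=-10->C; (1,5):dx=-3,dy=+2->D
  (1,6):dx=-6,dy=-6->C; (1,7):dx=-9,dy=-9->C; (1,8):dx=+2,dy=-2->D; (1,9):dx=-2,dy=+4->D
  (2,3):dx=-6,dy=+9->D; (2,4):dx=-9,dy=-6->C; (2,5):dx=-2,dy=+6->D; (2,6):dx=-5,dy=-2->C
  (2,7):dx=-8,dy=-5->C; (2,8):dx=+3,dy=+2->C; (2,9):dx=-1,dy=+8->D; (3,4):dx=-3,dy=-15->C
  (3,5):dx=+4,dy=-3->D; (3,6):dx=+1,dy=-11->D; (3,7):dx=-2,dy=-14->C; (3,8):dx=+9,dy=-7->D
  (3,9):dx=+5,dy=-1->D; (4,5):dx=+7,dy=+12->C; (4,6):dx=+4,dy=+4->C; (4,7):dx=+1,dy=+1->C
  (4,8):dx=+12,dy=+8->C; (4,9):dx=+8,dy=+14->C; (5,6):dx=-3,dy=-8->C; (5,7):dx=-6,dy=-11->C
  (5,8):dx=+5,dy=-4->D; (5,9):dx=+1,dy=+2->C; (6,7):dx=-3,dy=-3->C; (6,8):dx=+8,dy=+4->C
  (6,9):dx=+4,dy=+10->C; (7,8):dx=+11,dy=+7->C; (7,9):dx=+7,dy=+13->C; (8,9):dx=-4,dy=+6->D
Step 2: C = 23, D = 13, total pairs = 36.
Step 3: tau = (C - D)/(n(n-1)/2) = (23 - 13)/36 = 0.277778.
Step 4: Exact two-sided p-value (enumerate n! = 362880 permutations of y under H0): p = 0.358488.
Step 5: alpha = 0.1. fail to reject H0.

tau_b = 0.2778 (C=23, D=13), p = 0.358488, fail to reject H0.


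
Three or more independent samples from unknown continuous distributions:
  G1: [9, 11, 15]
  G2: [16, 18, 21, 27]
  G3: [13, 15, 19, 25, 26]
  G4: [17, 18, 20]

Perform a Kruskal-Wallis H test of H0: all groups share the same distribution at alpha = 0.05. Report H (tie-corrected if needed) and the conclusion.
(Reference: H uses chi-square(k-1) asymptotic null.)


Step 1: Combine all N = 15 observations and assign midranks.
sorted (value, group, rank): (9,G1,1), (11,G1,2), (13,G3,3), (15,G1,4.5), (15,G3,4.5), (16,G2,6), (17,G4,7), (18,G2,8.5), (18,G4,8.5), (19,G3,10), (20,G4,11), (21,G2,12), (25,G3,13), (26,G3,14), (27,G2,15)
Step 2: Sum ranks within each group.
R_1 = 7.5 (n_1 = 3)
R_2 = 41.5 (n_2 = 4)
R_3 = 44.5 (n_3 = 5)
R_4 = 26.5 (n_4 = 3)
Step 3: H = 12/(N(N+1)) * sum(R_i^2/n_i) - 3(N+1)
     = 12/(15*16) * (7.5^2/3 + 41.5^2/4 + 44.5^2/5 + 26.5^2/3) - 3*16
     = 0.050000 * 1079.45 - 48
     = 5.972292.
Step 4: Ties present; correction factor C = 1 - 12/(15^3 - 15) = 0.996429. Corrected H = 5.972292 / 0.996429 = 5.993698.
Step 5: Under H0, H ~ chi^2(3); p-value = 0.111917.
Step 6: alpha = 0.05. fail to reject H0.

H = 5.9937, df = 3, p = 0.111917, fail to reject H0.


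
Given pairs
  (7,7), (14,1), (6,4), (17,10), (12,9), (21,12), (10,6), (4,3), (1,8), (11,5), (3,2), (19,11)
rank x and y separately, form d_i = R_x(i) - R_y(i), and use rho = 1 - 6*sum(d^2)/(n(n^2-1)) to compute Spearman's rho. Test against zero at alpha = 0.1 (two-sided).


Step 1: Rank x and y separately (midranks; no ties here).
rank(x): 7->5, 14->9, 6->4, 17->10, 12->8, 21->12, 10->6, 4->3, 1->1, 11->7, 3->2, 19->11
rank(y): 7->7, 1->1, 4->4, 10->10, 9->9, 12->12, 6->6, 3->3, 8->8, 5->5, 2->2, 11->11
Step 2: d_i = R_x(i) - R_y(i); compute d_i^2.
  (5-7)^2=4, (9-1)^2=64, (4-4)^2=0, (10-10)^2=0, (8-9)^2=1, (12-12)^2=0, (6-6)^2=0, (3-3)^2=0, (1-8)^2=49, (7-5)^2=4, (2-2)^2=0, (11-11)^2=0
sum(d^2) = 122.
Step 3: rho = 1 - 6*122 / (12*(12^2 - 1)) = 1 - 732/1716 = 0.573427.
Step 4: Under H0, t = rho * sqrt((n-2)/(1-rho^2)) = 2.2134 ~ t(10).
Step 5: Two-sided p-value from the t-distribution with 10 df = 0.051266.
Step 6: alpha = 0.1. reject H0.

rho = 0.5734, p = 0.051266, reject H0 at alpha = 0.1.


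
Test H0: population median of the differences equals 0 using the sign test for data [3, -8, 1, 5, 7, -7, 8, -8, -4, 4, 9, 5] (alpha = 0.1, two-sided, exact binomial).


Step 1: Discard zero differences. Original n = 12; n_eff = number of nonzero differences = 12.
Nonzero differences (with sign): +3, -8, +1, +5, +7, -7, +8, -8, -4, +4, +9, +5
Step 2: Count signs: positive = 8, negative = 4.
Step 3: Under H0: P(positive) = 0.5, so the number of positives S ~ Bin(12, 0.5).
Step 4: Two-sided exact p-value = sum of Bin(12,0.5) probabilities at or below the observed probability = 0.387695.
Step 5: alpha = 0.1. fail to reject H0.

n_eff = 12, pos = 8, neg = 4, p = 0.387695, fail to reject H0.


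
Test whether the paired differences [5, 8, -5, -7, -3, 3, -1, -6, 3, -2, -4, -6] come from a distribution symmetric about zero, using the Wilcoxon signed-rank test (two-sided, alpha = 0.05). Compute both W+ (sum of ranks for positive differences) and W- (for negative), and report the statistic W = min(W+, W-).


Step 1: Drop any zero differences (none here) and take |d_i|.
|d| = [5, 8, 5, 7, 3, 3, 1, 6, 3, 2, 4, 6]
Step 2: Midrank |d_i| (ties get averaged ranks).
ranks: |5|->7.5, |8|->12, |5|->7.5, |7|->11, |3|->4, |3|->4, |1|->1, |6|->9.5, |3|->4, |2|->2, |4|->6, |6|->9.5
Step 3: Attach original signs; sum ranks with positive sign and with negative sign.
W+ = 7.5 + 12 + 4 + 4 = 27.5
W- = 7.5 + 11 + 4 + 1 + 9.5 + 2 + 6 + 9.5 = 50.5
(Check: W+ + W- = 78 should equal n(n+1)/2 = 78.)
Step 4: Test statistic W = min(W+, W-) = 27.5.
Step 5: Ties in |d|, so use the tie-corrected normal approximation.
        E[W] = n(n+1)/4 = 12*13/4 = 39.
        Tie groups: |d|=3 (t=3), |d|=5 (t=2), |d|=6 (t=2); sum(t^3 - t) = 36.
        Var[W] = n(n+1)(2n+1)/24 - sum(t^3-t)/48 = 3900/24 - 36/48 = 161.75.
        z = (W - E[W]) / sqrt(Var[W]) = (27.5 - 39) / 12.7181 = -0.9042.
        Two-sided p = 2*Phi(z) = 0.365877.
Step 6: alpha = 0.05. fail to reject H0.

W+ = 27.5, W- = 50.5, W = min = 27.5, p = 0.365877, fail to reject H0.


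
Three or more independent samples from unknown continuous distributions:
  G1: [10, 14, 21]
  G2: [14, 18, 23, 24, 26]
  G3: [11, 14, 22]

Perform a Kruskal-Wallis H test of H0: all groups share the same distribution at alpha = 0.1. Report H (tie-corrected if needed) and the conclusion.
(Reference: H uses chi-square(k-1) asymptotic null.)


Step 1: Combine all N = 11 observations and assign midranks.
sorted (value, group, rank): (10,G1,1), (11,G3,2), (14,G1,4), (14,G2,4), (14,G3,4), (18,G2,6), (21,G1,7), (22,G3,8), (23,G2,9), (24,G2,10), (26,G2,11)
Step 2: Sum ranks within each group.
R_1 = 12 (n_1 = 3)
R_2 = 40 (n_2 = 5)
R_3 = 14 (n_3 = 3)
Step 3: H = 12/(N(N+1)) * sum(R_i^2/n_i) - 3(N+1)
     = 12/(11*12) * (12^2/3 + 40^2/5 + 14^2/3) - 3*12
     = 0.090909 * 433.333 - 36
     = 3.393939.
Step 4: Ties present; correction factor C = 1 - 24/(11^3 - 11) = 0.981818. Corrected H = 3.393939 / 0.981818 = 3.456790.
Step 5: Under H0, H ~ chi^2(2); p-value = 0.177569.
Step 6: alpha = 0.1. fail to reject H0.

H = 3.4568, df = 2, p = 0.177569, fail to reject H0.


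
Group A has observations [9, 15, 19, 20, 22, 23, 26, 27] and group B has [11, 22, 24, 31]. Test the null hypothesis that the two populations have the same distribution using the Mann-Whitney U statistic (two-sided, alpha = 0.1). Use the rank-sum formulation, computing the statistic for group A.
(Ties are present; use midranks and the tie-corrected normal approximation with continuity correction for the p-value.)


Step 1: Combine and sort all 12 observations; assign midranks.
sorted (value, group): (9,X), (11,Y), (15,X), (19,X), (20,X), (22,X), (22,Y), (23,X), (24,Y), (26,X), (27,X), (31,Y)
ranks: 9->1, 11->2, 15->3, 19->4, 20->5, 22->6.5, 22->6.5, 23->8, 24->9, 26->10, 27->11, 31->12
Step 2: Rank sum for X: R1 = 1 + 3 + 4 + 5 + 6.5 + 8 + 10 + 11 = 48.5.
Step 3: U_X = R1 - n1(n1+1)/2 = 48.5 - 8*9/2 = 48.5 - 36 = 12.5.
       U_Y = n1*n2 - U_X = 32 - 12.5 = 19.5.
Step 4: Ties are present, so use the tie-corrected normal approximation (with continuity correction) for the p-value.
Step 5: p-value = 0.609759; compare to alpha = 0.1. fail to reject H0.

U_X = 12.5, p = 0.609759, fail to reject H0 at alpha = 0.1.


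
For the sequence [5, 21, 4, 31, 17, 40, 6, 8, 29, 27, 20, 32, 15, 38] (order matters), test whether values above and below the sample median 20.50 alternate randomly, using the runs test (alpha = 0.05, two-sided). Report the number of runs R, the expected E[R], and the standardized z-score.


Step 1: Compute median = 20.50; label A = above, B = below.
Labels in order: BABABABBAABABA  (n_A = 7, n_B = 7)
Step 2: Count runs R = 12.
Step 3: Under H0 (random ordering), E[R] = 2*n_A*n_B/(n_A+n_B) + 1 = 2*7*7/14 + 1 = 8.0000.
        Var[R] = 2*n_A*n_B*(2*n_A*n_B - n_A - n_B) / ((n_A+n_B)^2 * (n_A+n_B-1)) = 8232/2548 = 3.2308.
        SD[R] = 1.7974.
Step 4: Continuity-corrected z = (R - 0.5 - E[R]) / SD[R] = (12 - 0.5 - 8.0000) / 1.7974 = 1.9472.
Step 5: Two-sided p-value via normal approximation = 2*(1 - Phi(|z|)) = 0.051508.
Step 6: alpha = 0.05. fail to reject H0.

R = 12, z = 1.9472, p = 0.051508, fail to reject H0.


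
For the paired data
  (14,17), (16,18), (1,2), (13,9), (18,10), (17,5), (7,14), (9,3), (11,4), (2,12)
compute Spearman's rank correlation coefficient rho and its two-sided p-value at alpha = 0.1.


Step 1: Rank x and y separately (midranks; no ties here).
rank(x): 14->7, 16->8, 1->1, 13->6, 18->10, 17->9, 7->3, 9->4, 11->5, 2->2
rank(y): 17->9, 18->10, 2->1, 9->5, 10->6, 5->4, 14->8, 3->2, 4->3, 12->7
Step 2: d_i = R_x(i) - R_y(i); compute d_i^2.
  (7-9)^2=4, (8-10)^2=4, (1-1)^2=0, (6-5)^2=1, (10-6)^2=16, (9-4)^2=25, (3-8)^2=25, (4-2)^2=4, (5-3)^2=4, (2-7)^2=25
sum(d^2) = 108.
Step 3: rho = 1 - 6*108 / (10*(10^2 - 1)) = 1 - 648/990 = 0.345455.
Step 4: Under H0, t = rho * sqrt((n-2)/(1-rho^2)) = 1.0412 ~ t(8).
Step 5: Two-sided p-value from the t-distribution with 8 df = 0.328227.
Step 6: alpha = 0.1. fail to reject H0.

rho = 0.3455, p = 0.328227, fail to reject H0 at alpha = 0.1.


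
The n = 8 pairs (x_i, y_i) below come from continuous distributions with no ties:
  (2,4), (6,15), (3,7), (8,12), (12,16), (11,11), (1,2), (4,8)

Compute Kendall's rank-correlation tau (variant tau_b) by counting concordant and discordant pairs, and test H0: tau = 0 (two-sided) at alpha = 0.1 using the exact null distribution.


Step 1: Enumerate the 28 unordered pairs (i,j) with i<j and classify each by sign(x_j-x_i) * sign(y_j-y_i).
  (1,2):dx=+4,dy=+11->C; (1,3):dx=+1,dy=+3->C; (1,4):dx=+6,dy=+8->C; (1,5):dx=+10,dy=+12->C
  (1,6):dx=+9,dy=+7->C; (1,7):dx=-1,dy=-2->C; (1,8):dx=+2,dy=+4->C; (2,3):dx=-3,dy=-8->C
  (2,4):dx=+2,dy=-3->D; (2,5):dx=+6,dy=+1->C; (2,6):dx=+5,dy=-4->D; (2,7):dx=-5,dy=-13->C
  (2,8):dx=-2,dy=-7->C; (3,4):dx=+5,dy=+5->C; (3,5):dx=+9,dy=+9->C; (3,6):dx=+8,dy=+4->C
  (3,7):dx=-2,dy=-5->C; (3,8):dx=+1,dy=+1->C; (4,5):dx=+4,dy=+4->C; (4,6):dx=+3,dy=-1->D
  (4,7):dx=-7,dy=-10->C; (4,8):dx=-4,dy=-4->C; (5,6):dx=-1,dy=-5->C; (5,7):dx=-11,dy=-14->C
  (5,8):dx=-8,dy=-8->C; (6,7):dx=-10,dy=-9->C; (6,8):dx=-7,dy=-3->C; (7,8):dx=+3,dy=+6->C
Step 2: C = 25, D = 3, total pairs = 28.
Step 3: tau = (C - D)/(n(n-1)/2) = (25 - 3)/28 = 0.785714.
Step 4: Exact two-sided p-value (enumerate n! = 40320 permutations of y under H0): p = 0.005506.
Step 5: alpha = 0.1. reject H0.

tau_b = 0.7857 (C=25, D=3), p = 0.005506, reject H0.


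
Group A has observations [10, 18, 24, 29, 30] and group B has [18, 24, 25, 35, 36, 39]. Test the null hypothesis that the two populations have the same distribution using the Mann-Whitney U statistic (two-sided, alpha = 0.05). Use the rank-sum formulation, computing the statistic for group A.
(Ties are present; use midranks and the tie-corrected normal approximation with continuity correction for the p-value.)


Step 1: Combine and sort all 11 observations; assign midranks.
sorted (value, group): (10,X), (18,X), (18,Y), (24,X), (24,Y), (25,Y), (29,X), (30,X), (35,Y), (36,Y), (39,Y)
ranks: 10->1, 18->2.5, 18->2.5, 24->4.5, 24->4.5, 25->6, 29->7, 30->8, 35->9, 36->10, 39->11
Step 2: Rank sum for X: R1 = 1 + 2.5 + 4.5 + 7 + 8 = 23.
Step 3: U_X = R1 - n1(n1+1)/2 = 23 - 5*6/2 = 23 - 15 = 8.
       U_Y = n1*n2 - U_X = 30 - 8 = 22.
Step 4: Ties are present, so use the tie-corrected normal approximation (with continuity correction) for the p-value.
Step 5: p-value = 0.233197; compare to alpha = 0.05. fail to reject H0.

U_X = 8, p = 0.233197, fail to reject H0 at alpha = 0.05.


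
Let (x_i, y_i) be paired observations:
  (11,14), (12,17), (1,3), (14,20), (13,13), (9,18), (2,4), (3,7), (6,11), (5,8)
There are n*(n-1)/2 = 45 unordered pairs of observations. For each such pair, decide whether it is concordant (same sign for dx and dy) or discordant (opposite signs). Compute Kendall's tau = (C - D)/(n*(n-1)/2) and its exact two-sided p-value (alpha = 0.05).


Step 1: Enumerate the 45 unordered pairs (i,j) with i<j and classify each by sign(x_j-x_i) * sign(y_j-y_i).
  (1,2):dx=+1,dy=+3->C; (1,3):dx=-10,dy=-11->C; (1,4):dx=+3,dy=+6->C; (1,5):dx=+2,dy=-1->D
  (1,6):dx=-2,dy=+4->D; (1,7):dx=-9,dy=-10->C; (1,8):dx=-8,dy=-7->C; (1,9):dx=-5,dy=-3->C
  (1,10):dx=-6,dy=-6->C; (2,3):dx=-11,dy=-14->C; (2,4):dx=+2,dy=+3->C; (2,5):dx=+1,dy=-4->D
  (2,6):dx=-3,dy=+1->D; (2,7):dx=-10,dy=-13->C; (2,8):dx=-9,dy=-10->C; (2,9):dx=-6,dy=-6->C
  (2,10):dx=-7,dy=-9->C; (3,4):dx=+13,dy=+17->C; (3,5):dx=+12,dy=+10->C; (3,6):dx=+8,dy=+15->C
  (3,7):dx=+1,dy=+1->C; (3,8):dx=+2,dy=+4->C; (3,9):dx=+5,dy=+8->C; (3,10):dx=+4,dy=+5->C
  (4,5):dx=-1,dy=-7->C; (4,6):dx=-5,dy=-2->C; (4,7):dx=-12,dy=-16->C; (4,8):dx=-11,dy=-13->C
  (4,9):dx=-8,dy=-9->C; (4,10):dx=-9,dy=-12->C; (5,6):dx=-4,dy=+5->D; (5,7):dx=-11,dy=-9->C
  (5,8):dx=-10,dy=-6->C; (5,9):dx=-7,dy=-2->C; (5,10):dx=-8,dy=-5->C; (6,7):dx=-7,dy=-14->C
  (6,8):dx=-6,dy=-11->C; (6,9):dx=-3,dy=-7->C; (6,10):dx=-4,dy=-10->C; (7,8):dx=+1,dy=+3->C
  (7,9):dx=+4,dy=+7->C; (7,10):dx=+3,dy=+4->C; (8,9):dx=+3,dy=+4->C; (8,10):dx=+2,dy=+1->C
  (9,10):dx=-1,dy=-3->C
Step 2: C = 40, D = 5, total pairs = 45.
Step 3: tau = (C - D)/(n(n-1)/2) = (40 - 5)/45 = 0.777778.
Step 4: Exact two-sided p-value (enumerate n! = 3628800 permutations of y under H0): p = 0.000946.
Step 5: alpha = 0.05. reject H0.

tau_b = 0.7778 (C=40, D=5), p = 0.000946, reject H0.


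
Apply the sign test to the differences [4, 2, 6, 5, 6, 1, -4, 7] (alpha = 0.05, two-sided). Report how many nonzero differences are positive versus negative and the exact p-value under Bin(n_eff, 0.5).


Step 1: Discard zero differences. Original n = 8; n_eff = number of nonzero differences = 8.
Nonzero differences (with sign): +4, +2, +6, +5, +6, +1, -4, +7
Step 2: Count signs: positive = 7, negative = 1.
Step 3: Under H0: P(positive) = 0.5, so the number of positives S ~ Bin(8, 0.5).
Step 4: Two-sided exact p-value = sum of Bin(8,0.5) probabilities at or below the observed probability = 0.070312.
Step 5: alpha = 0.05. fail to reject H0.

n_eff = 8, pos = 7, neg = 1, p = 0.070312, fail to reject H0.


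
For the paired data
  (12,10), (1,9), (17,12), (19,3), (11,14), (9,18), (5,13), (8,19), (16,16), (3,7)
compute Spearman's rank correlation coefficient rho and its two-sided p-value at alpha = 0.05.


Step 1: Rank x and y separately (midranks; no ties here).
rank(x): 12->7, 1->1, 17->9, 19->10, 11->6, 9->5, 5->3, 8->4, 16->8, 3->2
rank(y): 10->4, 9->3, 12->5, 3->1, 14->7, 18->9, 13->6, 19->10, 16->8, 7->2
Step 2: d_i = R_x(i) - R_y(i); compute d_i^2.
  (7-4)^2=9, (1-3)^2=4, (9-5)^2=16, (10-1)^2=81, (6-7)^2=1, (5-9)^2=16, (3-6)^2=9, (4-10)^2=36, (8-8)^2=0, (2-2)^2=0
sum(d^2) = 172.
Step 3: rho = 1 - 6*172 / (10*(10^2 - 1)) = 1 - 1032/990 = -0.042424.
Step 4: Under H0, t = rho * sqrt((n-2)/(1-rho^2)) = -0.1201 ~ t(8).
Step 5: Two-sided p-value from the t-distribution with 8 df = 0.907364.
Step 6: alpha = 0.05. fail to reject H0.

rho = -0.0424, p = 0.907364, fail to reject H0 at alpha = 0.05.


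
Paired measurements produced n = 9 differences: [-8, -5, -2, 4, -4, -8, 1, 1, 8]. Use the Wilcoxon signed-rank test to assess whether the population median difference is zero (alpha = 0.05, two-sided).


Step 1: Drop any zero differences (none here) and take |d_i|.
|d| = [8, 5, 2, 4, 4, 8, 1, 1, 8]
Step 2: Midrank |d_i| (ties get averaged ranks).
ranks: |8|->8, |5|->6, |2|->3, |4|->4.5, |4|->4.5, |8|->8, |1|->1.5, |1|->1.5, |8|->8
Step 3: Attach original signs; sum ranks with positive sign and with negative sign.
W+ = 4.5 + 1.5 + 1.5 + 8 = 15.5
W- = 8 + 6 + 3 + 4.5 + 8 = 29.5
(Check: W+ + W- = 45 should equal n(n+1)/2 = 45.)
Step 4: Test statistic W = min(W+, W-) = 15.5.
Step 5: Ties in |d|, so use the tie-corrected normal approximation.
        E[W] = n(n+1)/4 = 9*10/4 = 22.5.
        Tie groups: |d|=1 (t=2), |d|=4 (t=2), |d|=8 (t=3); sum(t^3 - t) = 36.
        Var[W] = n(n+1)(2n+1)/24 - sum(t^3-t)/48 = 1710/24 - 36/48 = 70.5.
        z = (W - E[W]) / sqrt(Var[W]) = (15.5 - 22.5) / 8.3964 = -0.8337.
        Two-sided p = 2*Phi(z) = 0.404457.
Step 6: alpha = 0.05. fail to reject H0.

W+ = 15.5, W- = 29.5, W = min = 15.5, p = 0.404457, fail to reject H0.


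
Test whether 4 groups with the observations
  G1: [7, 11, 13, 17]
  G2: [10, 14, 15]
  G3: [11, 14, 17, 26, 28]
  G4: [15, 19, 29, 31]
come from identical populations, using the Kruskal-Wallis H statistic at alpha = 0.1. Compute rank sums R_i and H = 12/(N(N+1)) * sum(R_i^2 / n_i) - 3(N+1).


Step 1: Combine all N = 16 observations and assign midranks.
sorted (value, group, rank): (7,G1,1), (10,G2,2), (11,G1,3.5), (11,G3,3.5), (13,G1,5), (14,G2,6.5), (14,G3,6.5), (15,G2,8.5), (15,G4,8.5), (17,G1,10.5), (17,G3,10.5), (19,G4,12), (26,G3,13), (28,G3,14), (29,G4,15), (31,G4,16)
Step 2: Sum ranks within each group.
R_1 = 20 (n_1 = 4)
R_2 = 17 (n_2 = 3)
R_3 = 47.5 (n_3 = 5)
R_4 = 51.5 (n_4 = 4)
Step 3: H = 12/(N(N+1)) * sum(R_i^2/n_i) - 3(N+1)
     = 12/(16*17) * (20^2/4 + 17^2/3 + 47.5^2/5 + 51.5^2/4) - 3*17
     = 0.044118 * 1310.65 - 51
     = 6.822610.
Step 4: Ties present; correction factor C = 1 - 24/(16^3 - 16) = 0.994118. Corrected H = 6.822610 / 0.994118 = 6.862981.
Step 5: Under H0, H ~ chi^2(3); p-value = 0.076396.
Step 6: alpha = 0.1. reject H0.

H = 6.8630, df = 3, p = 0.076396, reject H0.


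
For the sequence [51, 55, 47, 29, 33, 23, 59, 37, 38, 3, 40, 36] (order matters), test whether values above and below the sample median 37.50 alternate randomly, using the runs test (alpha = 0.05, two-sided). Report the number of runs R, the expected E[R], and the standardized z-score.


Step 1: Compute median = 37.50; label A = above, B = below.
Labels in order: AAABBBABABAB  (n_A = 6, n_B = 6)
Step 2: Count runs R = 8.
Step 3: Under H0 (random ordering), E[R] = 2*n_A*n_B/(n_A+n_B) + 1 = 2*6*6/12 + 1 = 7.0000.
        Var[R] = 2*n_A*n_B*(2*n_A*n_B - n_A - n_B) / ((n_A+n_B)^2 * (n_A+n_B-1)) = 4320/1584 = 2.7273.
        SD[R] = 1.6514.
Step 4: Continuity-corrected z = (R - 0.5 - E[R]) / SD[R] = (8 - 0.5 - 7.0000) / 1.6514 = 0.3028.
Step 5: Two-sided p-value via normal approximation = 2*(1 - Phi(|z|)) = 0.762069.
Step 6: alpha = 0.05. fail to reject H0.

R = 8, z = 0.3028, p = 0.762069, fail to reject H0.


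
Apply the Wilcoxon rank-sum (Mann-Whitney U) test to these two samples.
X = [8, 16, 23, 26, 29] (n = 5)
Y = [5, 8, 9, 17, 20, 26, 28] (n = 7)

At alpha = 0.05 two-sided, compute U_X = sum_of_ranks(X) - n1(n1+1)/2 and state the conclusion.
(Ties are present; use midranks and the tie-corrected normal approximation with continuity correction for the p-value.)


Step 1: Combine and sort all 12 observations; assign midranks.
sorted (value, group): (5,Y), (8,X), (8,Y), (9,Y), (16,X), (17,Y), (20,Y), (23,X), (26,X), (26,Y), (28,Y), (29,X)
ranks: 5->1, 8->2.5, 8->2.5, 9->4, 16->5, 17->6, 20->7, 23->8, 26->9.5, 26->9.5, 28->11, 29->12
Step 2: Rank sum for X: R1 = 2.5 + 5 + 8 + 9.5 + 12 = 37.
Step 3: U_X = R1 - n1(n1+1)/2 = 37 - 5*6/2 = 37 - 15 = 22.
       U_Y = n1*n2 - U_X = 35 - 22 = 13.
Step 4: Ties are present, so use the tie-corrected normal approximation (with continuity correction) for the p-value.
Step 5: p-value = 0.514478; compare to alpha = 0.05. fail to reject H0.

U_X = 22, p = 0.514478, fail to reject H0 at alpha = 0.05.


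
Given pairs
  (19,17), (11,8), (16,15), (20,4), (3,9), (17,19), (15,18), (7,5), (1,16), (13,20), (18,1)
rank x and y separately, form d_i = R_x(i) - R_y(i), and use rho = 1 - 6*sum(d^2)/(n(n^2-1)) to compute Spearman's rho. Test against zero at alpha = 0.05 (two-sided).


Step 1: Rank x and y separately (midranks; no ties here).
rank(x): 19->10, 11->4, 16->7, 20->11, 3->2, 17->8, 15->6, 7->3, 1->1, 13->5, 18->9
rank(y): 17->8, 8->4, 15->6, 4->2, 9->5, 19->10, 18->9, 5->3, 16->7, 20->11, 1->1
Step 2: d_i = R_x(i) - R_y(i); compute d_i^2.
  (10-8)^2=4, (4-4)^2=0, (7-6)^2=1, (11-2)^2=81, (2-5)^2=9, (8-10)^2=4, (6-9)^2=9, (3-3)^2=0, (1-7)^2=36, (5-11)^2=36, (9-1)^2=64
sum(d^2) = 244.
Step 3: rho = 1 - 6*244 / (11*(11^2 - 1)) = 1 - 1464/1320 = -0.109091.
Step 4: Under H0, t = rho * sqrt((n-2)/(1-rho^2)) = -0.3292 ~ t(9).
Step 5: Two-sided p-value from the t-distribution with 9 df = 0.749509.
Step 6: alpha = 0.05. fail to reject H0.

rho = -0.1091, p = 0.749509, fail to reject H0 at alpha = 0.05.


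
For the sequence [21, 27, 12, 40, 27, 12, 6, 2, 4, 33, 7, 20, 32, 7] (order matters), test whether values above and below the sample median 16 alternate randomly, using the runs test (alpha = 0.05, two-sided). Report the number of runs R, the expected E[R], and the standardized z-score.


Step 1: Compute median = 16; label A = above, B = below.
Labels in order: AABAABBBBABAAB  (n_A = 7, n_B = 7)
Step 2: Count runs R = 8.
Step 3: Under H0 (random ordering), E[R] = 2*n_A*n_B/(n_A+n_B) + 1 = 2*7*7/14 + 1 = 8.0000.
        Var[R] = 2*n_A*n_B*(2*n_A*n_B - n_A - n_B) / ((n_A+n_B)^2 * (n_A+n_B-1)) = 8232/2548 = 3.2308.
        SD[R] = 1.7974.
Step 4: R = E[R], so z = 0 with no continuity correction.
Step 5: Two-sided p-value via normal approximation = 2*(1 - Phi(|z|)) = 1.000000.
Step 6: alpha = 0.05. fail to reject H0.

R = 8, z = 0.0000, p = 1.000000, fail to reject H0.


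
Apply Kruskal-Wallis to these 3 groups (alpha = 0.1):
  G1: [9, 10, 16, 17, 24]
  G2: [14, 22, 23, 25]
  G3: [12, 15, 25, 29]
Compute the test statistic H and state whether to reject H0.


Step 1: Combine all N = 13 observations and assign midranks.
sorted (value, group, rank): (9,G1,1), (10,G1,2), (12,G3,3), (14,G2,4), (15,G3,5), (16,G1,6), (17,G1,7), (22,G2,8), (23,G2,9), (24,G1,10), (25,G2,11.5), (25,G3,11.5), (29,G3,13)
Step 2: Sum ranks within each group.
R_1 = 26 (n_1 = 5)
R_2 = 32.5 (n_2 = 4)
R_3 = 32.5 (n_3 = 4)
Step 3: H = 12/(N(N+1)) * sum(R_i^2/n_i) - 3(N+1)
     = 12/(13*14) * (26^2/5 + 32.5^2/4 + 32.5^2/4) - 3*14
     = 0.065934 * 663.325 - 42
     = 1.735714.
Step 4: Ties present; correction factor C = 1 - 6/(13^3 - 13) = 0.997253. Corrected H = 1.735714 / 0.997253 = 1.740496.
Step 5: Under H0, H ~ chi^2(2); p-value = 0.418848.
Step 6: alpha = 0.1. fail to reject H0.

H = 1.7405, df = 2, p = 0.418848, fail to reject H0.


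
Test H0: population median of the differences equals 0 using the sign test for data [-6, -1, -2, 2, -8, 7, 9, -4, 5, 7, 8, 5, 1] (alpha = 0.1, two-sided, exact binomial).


Step 1: Discard zero differences. Original n = 13; n_eff = number of nonzero differences = 13.
Nonzero differences (with sign): -6, -1, -2, +2, -8, +7, +9, -4, +5, +7, +8, +5, +1
Step 2: Count signs: positive = 8, negative = 5.
Step 3: Under H0: P(positive) = 0.5, so the number of positives S ~ Bin(13, 0.5).
Step 4: Two-sided exact p-value = sum of Bin(13,0.5) probabilities at or below the observed probability = 0.581055.
Step 5: alpha = 0.1. fail to reject H0.

n_eff = 13, pos = 8, neg = 5, p = 0.581055, fail to reject H0.


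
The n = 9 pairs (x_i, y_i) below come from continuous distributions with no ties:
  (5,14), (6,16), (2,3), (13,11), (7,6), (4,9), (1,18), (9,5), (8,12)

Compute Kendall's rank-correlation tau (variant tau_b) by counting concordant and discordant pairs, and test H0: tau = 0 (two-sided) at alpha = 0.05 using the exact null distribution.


Step 1: Enumerate the 36 unordered pairs (i,j) with i<j and classify each by sign(x_j-x_i) * sign(y_j-y_i).
  (1,2):dx=+1,dy=+2->C; (1,3):dx=-3,dy=-11->C; (1,4):dx=+8,dy=-3->D; (1,5):dx=+2,dy=-8->D
  (1,6):dx=-1,dy=-5->C; (1,7):dx=-4,dy=+4->D; (1,8):dx=+4,dy=-9->D; (1,9):dx=+3,dy=-2->D
  (2,3):dx=-4,dy=-13->C; (2,4):dx=+7,dy=-5->D; (2,5):dx=+1,dy=-10->D; (2,6):dx=-2,dy=-7->C
  (2,7):dx=-5,dy=+2->D; (2,8):dx=+3,dy=-11->D; (2,9):dx=+2,dy=-4->D; (3,4):dx=+11,dy=+8->C
  (3,5):dx=+5,dy=+3->C; (3,6):dx=+2,dy=+6->C; (3,7):dx=-1,dy=+15->D; (3,8):dx=+7,dy=+2->C
  (3,9):dx=+6,dy=+9->C; (4,5):dx=-6,dy=-5->C; (4,6):dx=-9,dy=-2->C; (4,7):dx=-12,dy=+7->D
  (4,8):dx=-4,dy=-6->C; (4,9):dx=-5,dy=+1->D; (5,6):dx=-3,dy=+3->D; (5,7):dx=-6,dy=+12->D
  (5,8):dx=+2,dy=-1->D; (5,9):dx=+1,dy=+6->C; (6,7):dx=-3,dy=+9->D; (6,8):dx=+5,dy=-4->D
  (6,9):dx=+4,dy=+3->C; (7,8):dx=+8,dy=-13->D; (7,9):dx=+7,dy=-6->D; (8,9):dx=-1,dy=+7->D
Step 2: C = 15, D = 21, total pairs = 36.
Step 3: tau = (C - D)/(n(n-1)/2) = (15 - 21)/36 = -0.166667.
Step 4: Exact two-sided p-value (enumerate n! = 362880 permutations of y under H0): p = 0.612202.
Step 5: alpha = 0.05. fail to reject H0.

tau_b = -0.1667 (C=15, D=21), p = 0.612202, fail to reject H0.


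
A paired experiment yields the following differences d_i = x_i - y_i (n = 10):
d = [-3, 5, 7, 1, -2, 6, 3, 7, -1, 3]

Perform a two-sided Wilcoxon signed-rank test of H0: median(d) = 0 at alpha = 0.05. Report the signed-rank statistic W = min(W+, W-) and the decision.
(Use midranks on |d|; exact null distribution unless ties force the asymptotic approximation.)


Step 1: Drop any zero differences (none here) and take |d_i|.
|d| = [3, 5, 7, 1, 2, 6, 3, 7, 1, 3]
Step 2: Midrank |d_i| (ties get averaged ranks).
ranks: |3|->5, |5|->7, |7|->9.5, |1|->1.5, |2|->3, |6|->8, |3|->5, |7|->9.5, |1|->1.5, |3|->5
Step 3: Attach original signs; sum ranks with positive sign and with negative sign.
W+ = 7 + 9.5 + 1.5 + 8 + 5 + 9.5 + 5 = 45.5
W- = 5 + 3 + 1.5 = 9.5
(Check: W+ + W- = 55 should equal n(n+1)/2 = 55.)
Step 4: Test statistic W = min(W+, W-) = 9.5.
Step 5: Ties in |d|, so use the tie-corrected normal approximation.
        E[W] = n(n+1)/4 = 10*11/4 = 27.5.
        Tie groups: |d|=1 (t=2), |d|=3 (t=3), |d|=7 (t=2); sum(t^3 - t) = 36.
        Var[W] = n(n+1)(2n+1)/24 - sum(t^3-t)/48 = 2310/24 - 36/48 = 95.5.
        z = (W - E[W]) / sqrt(Var[W]) = (9.5 - 27.5) / 9.7724 = -1.8419.
        Two-sided p = 2*Phi(z) = 0.065487.
Step 6: alpha = 0.05. fail to reject H0.

W+ = 45.5, W- = 9.5, W = min = 9.5, p = 0.065487, fail to reject H0.


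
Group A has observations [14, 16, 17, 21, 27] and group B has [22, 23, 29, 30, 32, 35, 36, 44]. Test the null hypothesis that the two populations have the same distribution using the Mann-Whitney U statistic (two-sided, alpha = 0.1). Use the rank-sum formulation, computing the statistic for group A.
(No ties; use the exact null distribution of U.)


Step 1: Combine and sort all 13 observations; assign midranks.
sorted (value, group): (14,X), (16,X), (17,X), (21,X), (22,Y), (23,Y), (27,X), (29,Y), (30,Y), (32,Y), (35,Y), (36,Y), (44,Y)
ranks: 14->1, 16->2, 17->3, 21->4, 22->5, 23->6, 27->7, 29->8, 30->9, 32->10, 35->11, 36->12, 44->13
Step 2: Rank sum for X: R1 = 1 + 2 + 3 + 4 + 7 = 17.
Step 3: U_X = R1 - n1(n1+1)/2 = 17 - 5*6/2 = 17 - 15 = 2.
       U_Y = n1*n2 - U_X = 40 - 2 = 38.
Step 4: No ties, so the exact null distribution of U (based on enumerating the C(13,5) = 1287 equally likely rank assignments) gives the two-sided p-value.
Step 5: p-value = 0.006216; compare to alpha = 0.1. reject H0.

U_X = 2, p = 0.006216, reject H0 at alpha = 0.1.


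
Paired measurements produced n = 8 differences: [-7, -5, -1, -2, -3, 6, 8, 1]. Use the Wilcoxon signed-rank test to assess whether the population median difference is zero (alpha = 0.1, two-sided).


Step 1: Drop any zero differences (none here) and take |d_i|.
|d| = [7, 5, 1, 2, 3, 6, 8, 1]
Step 2: Midrank |d_i| (ties get averaged ranks).
ranks: |7|->7, |5|->5, |1|->1.5, |2|->3, |3|->4, |6|->6, |8|->8, |1|->1.5
Step 3: Attach original signs; sum ranks with positive sign and with negative sign.
W+ = 6 + 8 + 1.5 = 15.5
W- = 7 + 5 + 1.5 + 3 + 4 = 20.5
(Check: W+ + W- = 36 should equal n(n+1)/2 = 36.)
Step 4: Test statistic W = min(W+, W-) = 15.5.
Step 5: Ties in |d|, so use the tie-corrected normal approximation.
        E[W] = n(n+1)/4 = 8*9/4 = 18.
        Tie groups: |d|=1 (t=2); sum(t^3 - t) = 6.
        Var[W] = n(n+1)(2n+1)/24 - sum(t^3-t)/48 = 1224/24 - 6/48 = 50.875.
        z = (W - E[W]) / sqrt(Var[W]) = (15.5 - 18) / 7.1327 = -0.3505.
        Two-sided p = 2*Phi(z) = 0.725964.
Step 6: alpha = 0.1. fail to reject H0.

W+ = 15.5, W- = 20.5, W = min = 15.5, p = 0.725964, fail to reject H0.


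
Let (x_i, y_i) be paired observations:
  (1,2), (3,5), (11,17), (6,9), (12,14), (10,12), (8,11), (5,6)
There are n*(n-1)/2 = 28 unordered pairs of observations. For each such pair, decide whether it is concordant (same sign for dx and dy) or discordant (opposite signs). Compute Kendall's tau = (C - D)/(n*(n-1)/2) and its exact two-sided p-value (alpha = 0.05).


Step 1: Enumerate the 28 unordered pairs (i,j) with i<j and classify each by sign(x_j-x_i) * sign(y_j-y_i).
  (1,2):dx=+2,dy=+3->C; (1,3):dx=+10,dy=+15->C; (1,4):dx=+5,dy=+7->C; (1,5):dx=+11,dy=+12->C
  (1,6):dx=+9,dy=+10->C; (1,7):dx=+7,dy=+9->C; (1,8):dx=+4,dy=+4->C; (2,3):dx=+8,dy=+12->C
  (2,4):dx=+3,dy=+4->C; (2,5):dx=+9,dy=+9->C; (2,6):dx=+7,dy=+7->C; (2,7):dx=+5,dy=+6->C
  (2,8):dx=+2,dy=+1->C; (3,4):dx=-5,dy=-8->C; (3,5):dx=+1,dy=-3->D; (3,6):dx=-1,dy=-5->C
  (3,7):dx=-3,dy=-6->C; (3,8):dx=-6,dy=-11->C; (4,5):dx=+6,dy=+5->C; (4,6):dx=+4,dy=+3->C
  (4,7):dx=+2,dy=+2->C; (4,8):dx=-1,dy=-3->C; (5,6):dx=-2,dy=-2->C; (5,7):dx=-4,dy=-3->C
  (5,8):dx=-7,dy=-8->C; (6,7):dx=-2,dy=-1->C; (6,8):dx=-5,dy=-6->C; (7,8):dx=-3,dy=-5->C
Step 2: C = 27, D = 1, total pairs = 28.
Step 3: tau = (C - D)/(n(n-1)/2) = (27 - 1)/28 = 0.928571.
Step 4: Exact two-sided p-value (enumerate n! = 40320 permutations of y under H0): p = 0.000397.
Step 5: alpha = 0.05. reject H0.

tau_b = 0.9286 (C=27, D=1), p = 0.000397, reject H0.


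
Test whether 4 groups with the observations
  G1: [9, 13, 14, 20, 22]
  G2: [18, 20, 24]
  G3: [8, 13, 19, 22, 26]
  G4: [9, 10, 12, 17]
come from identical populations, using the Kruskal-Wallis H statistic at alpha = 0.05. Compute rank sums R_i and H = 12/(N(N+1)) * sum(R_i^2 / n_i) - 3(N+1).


Step 1: Combine all N = 17 observations and assign midranks.
sorted (value, group, rank): (8,G3,1), (9,G1,2.5), (9,G4,2.5), (10,G4,4), (12,G4,5), (13,G1,6.5), (13,G3,6.5), (14,G1,8), (17,G4,9), (18,G2,10), (19,G3,11), (20,G1,12.5), (20,G2,12.5), (22,G1,14.5), (22,G3,14.5), (24,G2,16), (26,G3,17)
Step 2: Sum ranks within each group.
R_1 = 44 (n_1 = 5)
R_2 = 38.5 (n_2 = 3)
R_3 = 50 (n_3 = 5)
R_4 = 20.5 (n_4 = 4)
Step 3: H = 12/(N(N+1)) * sum(R_i^2/n_i) - 3(N+1)
     = 12/(17*18) * (44^2/5 + 38.5^2/3 + 50^2/5 + 20.5^2/4) - 3*18
     = 0.039216 * 1486.35 - 54
     = 4.288072.
Step 4: Ties present; correction factor C = 1 - 24/(17^3 - 17) = 0.995098. Corrected H = 4.288072 / 0.995098 = 4.309195.
Step 5: Under H0, H ~ chi^2(3); p-value = 0.229954.
Step 6: alpha = 0.05. fail to reject H0.

H = 4.3092, df = 3, p = 0.229954, fail to reject H0.


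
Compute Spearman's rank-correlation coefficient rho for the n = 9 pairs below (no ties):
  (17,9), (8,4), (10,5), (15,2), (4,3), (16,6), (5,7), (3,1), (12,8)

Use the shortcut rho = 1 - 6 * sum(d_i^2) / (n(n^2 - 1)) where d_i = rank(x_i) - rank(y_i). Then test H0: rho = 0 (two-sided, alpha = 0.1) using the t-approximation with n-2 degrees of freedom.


Step 1: Rank x and y separately (midranks; no ties here).
rank(x): 17->9, 8->4, 10->5, 15->7, 4->2, 16->8, 5->3, 3->1, 12->6
rank(y): 9->9, 4->4, 5->5, 2->2, 3->3, 6->6, 7->7, 1->1, 8->8
Step 2: d_i = R_x(i) - R_y(i); compute d_i^2.
  (9-9)^2=0, (4-4)^2=0, (5-5)^2=0, (7-2)^2=25, (2-3)^2=1, (8-6)^2=4, (3-7)^2=16, (1-1)^2=0, (6-8)^2=4
sum(d^2) = 50.
Step 3: rho = 1 - 6*50 / (9*(9^2 - 1)) = 1 - 300/720 = 0.583333.
Step 4: Under H0, t = rho * sqrt((n-2)/(1-rho^2)) = 1.9001 ~ t(7).
Step 5: Two-sided p-value from the t-distribution with 7 df = 0.099186.
Step 6: alpha = 0.1. reject H0.

rho = 0.5833, p = 0.099186, reject H0 at alpha = 0.1.


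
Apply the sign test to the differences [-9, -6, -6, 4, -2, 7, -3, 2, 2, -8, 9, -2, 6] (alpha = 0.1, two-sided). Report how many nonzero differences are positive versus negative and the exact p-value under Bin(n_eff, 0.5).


Step 1: Discard zero differences. Original n = 13; n_eff = number of nonzero differences = 13.
Nonzero differences (with sign): -9, -6, -6, +4, -2, +7, -3, +2, +2, -8, +9, -2, +6
Step 2: Count signs: positive = 6, negative = 7.
Step 3: Under H0: P(positive) = 0.5, so the number of positives S ~ Bin(13, 0.5).
Step 4: Two-sided exact p-value = sum of Bin(13,0.5) probabilities at or below the observed probability = 1.000000.
Step 5: alpha = 0.1. fail to reject H0.

n_eff = 13, pos = 6, neg = 7, p = 1.000000, fail to reject H0.
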